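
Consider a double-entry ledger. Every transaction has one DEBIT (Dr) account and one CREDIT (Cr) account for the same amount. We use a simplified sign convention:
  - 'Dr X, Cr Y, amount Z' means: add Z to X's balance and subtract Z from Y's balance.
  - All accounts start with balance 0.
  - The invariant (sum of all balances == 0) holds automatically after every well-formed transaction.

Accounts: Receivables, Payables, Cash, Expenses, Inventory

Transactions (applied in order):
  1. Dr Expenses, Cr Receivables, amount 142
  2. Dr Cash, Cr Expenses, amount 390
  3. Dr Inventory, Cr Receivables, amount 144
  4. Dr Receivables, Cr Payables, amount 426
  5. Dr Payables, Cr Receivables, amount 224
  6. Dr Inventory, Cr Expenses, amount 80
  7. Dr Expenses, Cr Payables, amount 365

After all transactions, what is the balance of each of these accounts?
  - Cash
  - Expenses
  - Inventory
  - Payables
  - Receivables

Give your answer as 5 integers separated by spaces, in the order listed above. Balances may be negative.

Answer: 390 37 224 -567 -84

Derivation:
After txn 1 (Dr Expenses, Cr Receivables, amount 142): Expenses=142 Receivables=-142
After txn 2 (Dr Cash, Cr Expenses, amount 390): Cash=390 Expenses=-248 Receivables=-142
After txn 3 (Dr Inventory, Cr Receivables, amount 144): Cash=390 Expenses=-248 Inventory=144 Receivables=-286
After txn 4 (Dr Receivables, Cr Payables, amount 426): Cash=390 Expenses=-248 Inventory=144 Payables=-426 Receivables=140
After txn 5 (Dr Payables, Cr Receivables, amount 224): Cash=390 Expenses=-248 Inventory=144 Payables=-202 Receivables=-84
After txn 6 (Dr Inventory, Cr Expenses, amount 80): Cash=390 Expenses=-328 Inventory=224 Payables=-202 Receivables=-84
After txn 7 (Dr Expenses, Cr Payables, amount 365): Cash=390 Expenses=37 Inventory=224 Payables=-567 Receivables=-84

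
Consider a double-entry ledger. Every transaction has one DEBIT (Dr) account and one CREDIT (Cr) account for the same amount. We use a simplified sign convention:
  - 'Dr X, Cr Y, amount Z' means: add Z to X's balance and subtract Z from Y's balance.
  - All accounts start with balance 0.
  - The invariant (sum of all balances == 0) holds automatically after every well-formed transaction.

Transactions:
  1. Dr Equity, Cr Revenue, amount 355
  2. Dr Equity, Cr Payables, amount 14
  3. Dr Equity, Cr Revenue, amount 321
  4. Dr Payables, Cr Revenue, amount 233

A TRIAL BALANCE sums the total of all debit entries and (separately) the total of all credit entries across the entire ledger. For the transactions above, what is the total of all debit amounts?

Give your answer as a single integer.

Txn 1: debit+=355
Txn 2: debit+=14
Txn 3: debit+=321
Txn 4: debit+=233
Total debits = 923

Answer: 923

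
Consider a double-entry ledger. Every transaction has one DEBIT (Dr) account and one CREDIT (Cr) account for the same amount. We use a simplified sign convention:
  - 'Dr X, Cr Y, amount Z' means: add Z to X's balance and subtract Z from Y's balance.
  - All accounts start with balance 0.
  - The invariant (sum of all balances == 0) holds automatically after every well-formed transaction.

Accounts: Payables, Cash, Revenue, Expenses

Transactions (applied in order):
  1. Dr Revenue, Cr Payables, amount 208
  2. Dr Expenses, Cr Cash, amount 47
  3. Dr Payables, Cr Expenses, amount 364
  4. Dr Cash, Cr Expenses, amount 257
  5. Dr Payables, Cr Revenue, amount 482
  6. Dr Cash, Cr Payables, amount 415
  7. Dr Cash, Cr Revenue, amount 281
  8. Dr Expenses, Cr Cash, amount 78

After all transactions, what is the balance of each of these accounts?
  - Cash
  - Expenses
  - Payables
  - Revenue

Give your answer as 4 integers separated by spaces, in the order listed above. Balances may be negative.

Answer: 828 -496 223 -555

Derivation:
After txn 1 (Dr Revenue, Cr Payables, amount 208): Payables=-208 Revenue=208
After txn 2 (Dr Expenses, Cr Cash, amount 47): Cash=-47 Expenses=47 Payables=-208 Revenue=208
After txn 3 (Dr Payables, Cr Expenses, amount 364): Cash=-47 Expenses=-317 Payables=156 Revenue=208
After txn 4 (Dr Cash, Cr Expenses, amount 257): Cash=210 Expenses=-574 Payables=156 Revenue=208
After txn 5 (Dr Payables, Cr Revenue, amount 482): Cash=210 Expenses=-574 Payables=638 Revenue=-274
After txn 6 (Dr Cash, Cr Payables, amount 415): Cash=625 Expenses=-574 Payables=223 Revenue=-274
After txn 7 (Dr Cash, Cr Revenue, amount 281): Cash=906 Expenses=-574 Payables=223 Revenue=-555
After txn 8 (Dr Expenses, Cr Cash, amount 78): Cash=828 Expenses=-496 Payables=223 Revenue=-555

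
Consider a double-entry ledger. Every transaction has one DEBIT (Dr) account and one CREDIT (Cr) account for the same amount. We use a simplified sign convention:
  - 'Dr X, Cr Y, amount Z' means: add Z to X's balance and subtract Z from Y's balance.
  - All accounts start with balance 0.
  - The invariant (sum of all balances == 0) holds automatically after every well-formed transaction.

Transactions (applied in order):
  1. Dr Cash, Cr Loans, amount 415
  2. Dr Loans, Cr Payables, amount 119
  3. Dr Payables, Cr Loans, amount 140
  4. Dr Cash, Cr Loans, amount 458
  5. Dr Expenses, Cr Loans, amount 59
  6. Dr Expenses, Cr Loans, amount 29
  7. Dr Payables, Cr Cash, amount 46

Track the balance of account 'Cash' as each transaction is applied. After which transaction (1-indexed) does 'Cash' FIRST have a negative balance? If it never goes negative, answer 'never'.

Answer: never

Derivation:
After txn 1: Cash=415
After txn 2: Cash=415
After txn 3: Cash=415
After txn 4: Cash=873
After txn 5: Cash=873
After txn 6: Cash=873
After txn 7: Cash=827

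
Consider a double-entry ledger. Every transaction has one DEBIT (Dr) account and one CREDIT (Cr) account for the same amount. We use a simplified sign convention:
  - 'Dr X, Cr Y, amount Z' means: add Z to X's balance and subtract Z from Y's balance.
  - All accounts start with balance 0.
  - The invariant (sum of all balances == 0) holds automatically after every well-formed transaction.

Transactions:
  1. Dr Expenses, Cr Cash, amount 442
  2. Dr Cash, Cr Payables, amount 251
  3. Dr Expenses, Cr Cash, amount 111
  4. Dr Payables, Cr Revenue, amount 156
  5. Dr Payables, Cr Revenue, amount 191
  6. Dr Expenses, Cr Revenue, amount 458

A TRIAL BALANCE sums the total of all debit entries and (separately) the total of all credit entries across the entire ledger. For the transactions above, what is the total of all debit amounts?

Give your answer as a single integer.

Txn 1: debit+=442
Txn 2: debit+=251
Txn 3: debit+=111
Txn 4: debit+=156
Txn 5: debit+=191
Txn 6: debit+=458
Total debits = 1609

Answer: 1609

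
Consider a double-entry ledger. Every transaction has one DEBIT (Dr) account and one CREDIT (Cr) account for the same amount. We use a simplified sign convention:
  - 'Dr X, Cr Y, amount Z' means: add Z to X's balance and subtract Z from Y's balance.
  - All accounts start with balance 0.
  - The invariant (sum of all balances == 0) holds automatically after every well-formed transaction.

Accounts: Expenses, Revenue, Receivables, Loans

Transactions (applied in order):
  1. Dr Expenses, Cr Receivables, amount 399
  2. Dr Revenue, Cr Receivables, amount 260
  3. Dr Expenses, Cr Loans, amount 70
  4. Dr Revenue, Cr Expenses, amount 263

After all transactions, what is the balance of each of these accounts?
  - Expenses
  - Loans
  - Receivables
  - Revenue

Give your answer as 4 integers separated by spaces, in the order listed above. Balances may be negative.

Answer: 206 -70 -659 523

Derivation:
After txn 1 (Dr Expenses, Cr Receivables, amount 399): Expenses=399 Receivables=-399
After txn 2 (Dr Revenue, Cr Receivables, amount 260): Expenses=399 Receivables=-659 Revenue=260
After txn 3 (Dr Expenses, Cr Loans, amount 70): Expenses=469 Loans=-70 Receivables=-659 Revenue=260
After txn 4 (Dr Revenue, Cr Expenses, amount 263): Expenses=206 Loans=-70 Receivables=-659 Revenue=523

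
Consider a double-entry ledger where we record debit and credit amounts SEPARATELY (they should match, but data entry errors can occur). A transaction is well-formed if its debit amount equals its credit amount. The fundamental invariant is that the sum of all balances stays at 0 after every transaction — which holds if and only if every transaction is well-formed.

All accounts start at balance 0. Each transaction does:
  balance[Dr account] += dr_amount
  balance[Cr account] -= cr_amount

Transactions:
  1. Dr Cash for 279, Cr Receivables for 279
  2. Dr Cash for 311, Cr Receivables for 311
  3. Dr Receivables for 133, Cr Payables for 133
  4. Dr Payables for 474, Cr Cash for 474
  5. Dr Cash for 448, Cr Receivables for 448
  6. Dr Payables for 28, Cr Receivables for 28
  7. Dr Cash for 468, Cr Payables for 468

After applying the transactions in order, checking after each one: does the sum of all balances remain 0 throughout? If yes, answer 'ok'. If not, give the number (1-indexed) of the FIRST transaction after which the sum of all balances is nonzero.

After txn 1: dr=279 cr=279 sum_balances=0
After txn 2: dr=311 cr=311 sum_balances=0
After txn 3: dr=133 cr=133 sum_balances=0
After txn 4: dr=474 cr=474 sum_balances=0
After txn 5: dr=448 cr=448 sum_balances=0
After txn 6: dr=28 cr=28 sum_balances=0
After txn 7: dr=468 cr=468 sum_balances=0

Answer: ok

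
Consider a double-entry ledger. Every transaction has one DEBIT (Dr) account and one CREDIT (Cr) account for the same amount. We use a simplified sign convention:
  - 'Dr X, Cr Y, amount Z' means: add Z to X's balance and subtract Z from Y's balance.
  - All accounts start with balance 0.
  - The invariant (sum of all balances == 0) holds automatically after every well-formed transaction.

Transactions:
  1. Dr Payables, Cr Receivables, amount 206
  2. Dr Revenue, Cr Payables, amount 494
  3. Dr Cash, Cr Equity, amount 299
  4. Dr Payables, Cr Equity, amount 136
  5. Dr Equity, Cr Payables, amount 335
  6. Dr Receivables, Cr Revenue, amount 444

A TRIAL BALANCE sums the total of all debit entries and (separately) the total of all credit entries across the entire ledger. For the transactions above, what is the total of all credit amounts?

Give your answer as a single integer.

Answer: 1914

Derivation:
Txn 1: credit+=206
Txn 2: credit+=494
Txn 3: credit+=299
Txn 4: credit+=136
Txn 5: credit+=335
Txn 6: credit+=444
Total credits = 1914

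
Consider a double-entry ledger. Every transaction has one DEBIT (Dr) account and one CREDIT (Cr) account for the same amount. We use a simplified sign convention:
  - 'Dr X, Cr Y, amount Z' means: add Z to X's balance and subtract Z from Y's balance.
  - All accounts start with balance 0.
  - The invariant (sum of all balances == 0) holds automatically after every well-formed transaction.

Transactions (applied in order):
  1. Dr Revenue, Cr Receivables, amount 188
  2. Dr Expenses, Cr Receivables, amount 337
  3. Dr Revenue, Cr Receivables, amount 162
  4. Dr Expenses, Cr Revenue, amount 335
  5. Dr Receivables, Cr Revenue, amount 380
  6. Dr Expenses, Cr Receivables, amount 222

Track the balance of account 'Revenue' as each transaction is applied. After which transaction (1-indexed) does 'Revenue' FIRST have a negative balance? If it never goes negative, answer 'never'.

Answer: 5

Derivation:
After txn 1: Revenue=188
After txn 2: Revenue=188
After txn 3: Revenue=350
After txn 4: Revenue=15
After txn 5: Revenue=-365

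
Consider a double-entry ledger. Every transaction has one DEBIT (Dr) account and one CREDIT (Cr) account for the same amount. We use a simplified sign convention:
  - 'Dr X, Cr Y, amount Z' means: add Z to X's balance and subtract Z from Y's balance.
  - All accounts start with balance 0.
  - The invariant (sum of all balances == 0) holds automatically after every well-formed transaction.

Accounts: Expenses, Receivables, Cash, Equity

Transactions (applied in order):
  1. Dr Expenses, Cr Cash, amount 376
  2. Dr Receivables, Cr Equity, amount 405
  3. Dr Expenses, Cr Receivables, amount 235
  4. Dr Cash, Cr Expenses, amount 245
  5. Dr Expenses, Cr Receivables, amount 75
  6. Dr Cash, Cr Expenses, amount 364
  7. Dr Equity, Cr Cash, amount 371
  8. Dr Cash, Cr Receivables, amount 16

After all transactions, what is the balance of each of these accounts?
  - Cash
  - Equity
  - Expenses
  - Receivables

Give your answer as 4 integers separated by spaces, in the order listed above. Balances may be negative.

Answer: -122 -34 77 79

Derivation:
After txn 1 (Dr Expenses, Cr Cash, amount 376): Cash=-376 Expenses=376
After txn 2 (Dr Receivables, Cr Equity, amount 405): Cash=-376 Equity=-405 Expenses=376 Receivables=405
After txn 3 (Dr Expenses, Cr Receivables, amount 235): Cash=-376 Equity=-405 Expenses=611 Receivables=170
After txn 4 (Dr Cash, Cr Expenses, amount 245): Cash=-131 Equity=-405 Expenses=366 Receivables=170
After txn 5 (Dr Expenses, Cr Receivables, amount 75): Cash=-131 Equity=-405 Expenses=441 Receivables=95
After txn 6 (Dr Cash, Cr Expenses, amount 364): Cash=233 Equity=-405 Expenses=77 Receivables=95
After txn 7 (Dr Equity, Cr Cash, amount 371): Cash=-138 Equity=-34 Expenses=77 Receivables=95
After txn 8 (Dr Cash, Cr Receivables, amount 16): Cash=-122 Equity=-34 Expenses=77 Receivables=79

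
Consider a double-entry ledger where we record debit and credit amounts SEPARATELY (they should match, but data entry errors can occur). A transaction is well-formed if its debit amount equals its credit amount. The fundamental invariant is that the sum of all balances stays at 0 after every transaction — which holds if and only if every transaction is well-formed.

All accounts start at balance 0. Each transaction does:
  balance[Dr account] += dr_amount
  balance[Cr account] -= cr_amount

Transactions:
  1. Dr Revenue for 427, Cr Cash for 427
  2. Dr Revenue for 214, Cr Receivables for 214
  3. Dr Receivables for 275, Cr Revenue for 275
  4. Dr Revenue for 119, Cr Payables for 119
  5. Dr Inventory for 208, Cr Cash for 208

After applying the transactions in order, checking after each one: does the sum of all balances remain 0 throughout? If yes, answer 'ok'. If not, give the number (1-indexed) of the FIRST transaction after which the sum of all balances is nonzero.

After txn 1: dr=427 cr=427 sum_balances=0
After txn 2: dr=214 cr=214 sum_balances=0
After txn 3: dr=275 cr=275 sum_balances=0
After txn 4: dr=119 cr=119 sum_balances=0
After txn 5: dr=208 cr=208 sum_balances=0

Answer: ok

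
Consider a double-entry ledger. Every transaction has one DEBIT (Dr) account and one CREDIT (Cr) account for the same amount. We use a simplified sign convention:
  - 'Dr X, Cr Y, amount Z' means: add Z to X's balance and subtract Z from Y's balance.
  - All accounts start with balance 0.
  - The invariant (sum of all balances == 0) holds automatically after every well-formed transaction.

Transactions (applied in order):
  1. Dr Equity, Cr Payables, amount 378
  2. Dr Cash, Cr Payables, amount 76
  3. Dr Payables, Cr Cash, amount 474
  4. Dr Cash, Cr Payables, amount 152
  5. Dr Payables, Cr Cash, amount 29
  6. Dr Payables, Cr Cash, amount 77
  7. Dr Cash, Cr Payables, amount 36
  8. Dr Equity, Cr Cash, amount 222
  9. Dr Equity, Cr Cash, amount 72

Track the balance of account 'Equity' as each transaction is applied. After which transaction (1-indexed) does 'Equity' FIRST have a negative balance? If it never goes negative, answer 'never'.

Answer: never

Derivation:
After txn 1: Equity=378
After txn 2: Equity=378
After txn 3: Equity=378
After txn 4: Equity=378
After txn 5: Equity=378
After txn 6: Equity=378
After txn 7: Equity=378
After txn 8: Equity=600
After txn 9: Equity=672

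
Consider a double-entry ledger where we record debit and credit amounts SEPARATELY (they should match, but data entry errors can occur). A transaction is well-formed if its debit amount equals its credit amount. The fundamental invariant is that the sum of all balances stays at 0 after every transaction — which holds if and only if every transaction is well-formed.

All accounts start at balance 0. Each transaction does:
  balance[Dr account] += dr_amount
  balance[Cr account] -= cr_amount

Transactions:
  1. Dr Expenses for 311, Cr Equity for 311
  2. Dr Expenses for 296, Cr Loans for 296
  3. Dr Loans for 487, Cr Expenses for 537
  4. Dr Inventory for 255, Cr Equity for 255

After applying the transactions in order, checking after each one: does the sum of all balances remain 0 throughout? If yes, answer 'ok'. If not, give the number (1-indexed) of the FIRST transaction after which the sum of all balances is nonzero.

After txn 1: dr=311 cr=311 sum_balances=0
After txn 2: dr=296 cr=296 sum_balances=0
After txn 3: dr=487 cr=537 sum_balances=-50
After txn 4: dr=255 cr=255 sum_balances=-50

Answer: 3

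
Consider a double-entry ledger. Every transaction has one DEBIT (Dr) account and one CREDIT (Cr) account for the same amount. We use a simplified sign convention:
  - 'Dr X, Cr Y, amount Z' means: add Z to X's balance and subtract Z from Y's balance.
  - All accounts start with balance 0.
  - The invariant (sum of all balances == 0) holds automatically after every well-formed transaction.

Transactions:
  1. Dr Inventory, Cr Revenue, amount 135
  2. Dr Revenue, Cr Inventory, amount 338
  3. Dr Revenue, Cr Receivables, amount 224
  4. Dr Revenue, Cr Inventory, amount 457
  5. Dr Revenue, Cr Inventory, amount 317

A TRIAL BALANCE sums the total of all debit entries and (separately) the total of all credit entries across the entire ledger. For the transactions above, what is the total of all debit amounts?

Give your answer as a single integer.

Txn 1: debit+=135
Txn 2: debit+=338
Txn 3: debit+=224
Txn 4: debit+=457
Txn 5: debit+=317
Total debits = 1471

Answer: 1471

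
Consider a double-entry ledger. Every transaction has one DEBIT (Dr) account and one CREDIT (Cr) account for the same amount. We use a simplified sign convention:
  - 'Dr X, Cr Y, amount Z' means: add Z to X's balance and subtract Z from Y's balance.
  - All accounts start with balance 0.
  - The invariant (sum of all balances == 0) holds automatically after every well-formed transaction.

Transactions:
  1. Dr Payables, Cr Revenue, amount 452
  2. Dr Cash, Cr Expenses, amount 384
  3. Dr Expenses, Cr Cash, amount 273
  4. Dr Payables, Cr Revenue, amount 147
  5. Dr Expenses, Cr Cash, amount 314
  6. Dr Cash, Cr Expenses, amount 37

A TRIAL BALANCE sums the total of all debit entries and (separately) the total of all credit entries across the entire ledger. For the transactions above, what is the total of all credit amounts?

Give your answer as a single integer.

Txn 1: credit+=452
Txn 2: credit+=384
Txn 3: credit+=273
Txn 4: credit+=147
Txn 5: credit+=314
Txn 6: credit+=37
Total credits = 1607

Answer: 1607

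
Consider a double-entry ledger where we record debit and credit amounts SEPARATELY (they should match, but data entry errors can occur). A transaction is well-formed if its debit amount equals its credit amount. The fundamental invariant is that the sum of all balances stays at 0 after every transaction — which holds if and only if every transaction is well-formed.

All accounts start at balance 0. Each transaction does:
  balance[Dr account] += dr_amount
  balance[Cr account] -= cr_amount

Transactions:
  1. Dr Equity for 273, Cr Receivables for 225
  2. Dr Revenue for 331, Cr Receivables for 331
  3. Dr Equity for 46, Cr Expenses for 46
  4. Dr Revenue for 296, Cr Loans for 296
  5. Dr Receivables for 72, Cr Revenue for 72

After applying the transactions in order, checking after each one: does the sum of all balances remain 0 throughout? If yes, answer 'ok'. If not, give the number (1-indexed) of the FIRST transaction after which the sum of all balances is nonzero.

After txn 1: dr=273 cr=225 sum_balances=48
After txn 2: dr=331 cr=331 sum_balances=48
After txn 3: dr=46 cr=46 sum_balances=48
After txn 4: dr=296 cr=296 sum_balances=48
After txn 5: dr=72 cr=72 sum_balances=48

Answer: 1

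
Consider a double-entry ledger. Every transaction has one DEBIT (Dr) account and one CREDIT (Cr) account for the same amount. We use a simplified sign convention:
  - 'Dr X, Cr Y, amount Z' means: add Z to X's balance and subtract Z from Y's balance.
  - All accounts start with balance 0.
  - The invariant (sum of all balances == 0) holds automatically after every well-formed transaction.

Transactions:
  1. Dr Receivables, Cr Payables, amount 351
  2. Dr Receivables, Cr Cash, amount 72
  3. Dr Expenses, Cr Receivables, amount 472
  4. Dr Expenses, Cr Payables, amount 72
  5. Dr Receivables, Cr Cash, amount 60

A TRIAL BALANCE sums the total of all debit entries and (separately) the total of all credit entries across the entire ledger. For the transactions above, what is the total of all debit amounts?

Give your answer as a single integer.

Answer: 1027

Derivation:
Txn 1: debit+=351
Txn 2: debit+=72
Txn 3: debit+=472
Txn 4: debit+=72
Txn 5: debit+=60
Total debits = 1027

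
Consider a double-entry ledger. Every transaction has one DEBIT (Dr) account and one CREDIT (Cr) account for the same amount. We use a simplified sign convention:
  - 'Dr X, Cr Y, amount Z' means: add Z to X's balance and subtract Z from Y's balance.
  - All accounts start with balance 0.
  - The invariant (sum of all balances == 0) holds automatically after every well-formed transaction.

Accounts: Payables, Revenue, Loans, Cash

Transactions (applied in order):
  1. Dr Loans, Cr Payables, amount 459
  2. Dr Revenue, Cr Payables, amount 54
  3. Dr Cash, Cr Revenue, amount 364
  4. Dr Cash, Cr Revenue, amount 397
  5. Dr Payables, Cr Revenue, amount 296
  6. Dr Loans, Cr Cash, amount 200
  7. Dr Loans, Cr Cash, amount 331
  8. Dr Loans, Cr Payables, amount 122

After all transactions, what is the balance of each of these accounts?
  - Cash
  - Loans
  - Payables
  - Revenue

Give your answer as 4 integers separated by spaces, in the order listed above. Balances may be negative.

After txn 1 (Dr Loans, Cr Payables, amount 459): Loans=459 Payables=-459
After txn 2 (Dr Revenue, Cr Payables, amount 54): Loans=459 Payables=-513 Revenue=54
After txn 3 (Dr Cash, Cr Revenue, amount 364): Cash=364 Loans=459 Payables=-513 Revenue=-310
After txn 4 (Dr Cash, Cr Revenue, amount 397): Cash=761 Loans=459 Payables=-513 Revenue=-707
After txn 5 (Dr Payables, Cr Revenue, amount 296): Cash=761 Loans=459 Payables=-217 Revenue=-1003
After txn 6 (Dr Loans, Cr Cash, amount 200): Cash=561 Loans=659 Payables=-217 Revenue=-1003
After txn 7 (Dr Loans, Cr Cash, amount 331): Cash=230 Loans=990 Payables=-217 Revenue=-1003
After txn 8 (Dr Loans, Cr Payables, amount 122): Cash=230 Loans=1112 Payables=-339 Revenue=-1003

Answer: 230 1112 -339 -1003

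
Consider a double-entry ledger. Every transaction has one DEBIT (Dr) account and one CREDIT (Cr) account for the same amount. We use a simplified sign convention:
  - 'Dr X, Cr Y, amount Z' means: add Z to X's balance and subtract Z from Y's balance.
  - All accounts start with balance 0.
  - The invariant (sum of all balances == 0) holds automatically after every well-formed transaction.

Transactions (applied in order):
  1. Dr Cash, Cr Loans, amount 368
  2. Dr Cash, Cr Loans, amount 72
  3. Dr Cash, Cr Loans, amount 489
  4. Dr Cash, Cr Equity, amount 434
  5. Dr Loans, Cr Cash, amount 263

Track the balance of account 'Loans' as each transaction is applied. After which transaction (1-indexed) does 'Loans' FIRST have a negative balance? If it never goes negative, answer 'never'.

After txn 1: Loans=-368

Answer: 1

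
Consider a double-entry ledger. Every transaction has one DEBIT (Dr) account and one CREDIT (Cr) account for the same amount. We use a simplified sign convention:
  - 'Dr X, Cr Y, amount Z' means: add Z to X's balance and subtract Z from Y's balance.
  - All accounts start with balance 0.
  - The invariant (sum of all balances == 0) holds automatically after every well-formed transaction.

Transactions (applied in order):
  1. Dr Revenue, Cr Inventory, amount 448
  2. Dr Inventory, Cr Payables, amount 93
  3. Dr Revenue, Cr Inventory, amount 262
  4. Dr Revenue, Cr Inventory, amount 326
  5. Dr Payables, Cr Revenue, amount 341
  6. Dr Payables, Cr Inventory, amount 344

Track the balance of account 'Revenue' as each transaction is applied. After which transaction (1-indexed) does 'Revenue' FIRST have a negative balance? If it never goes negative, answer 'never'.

Answer: never

Derivation:
After txn 1: Revenue=448
After txn 2: Revenue=448
After txn 3: Revenue=710
After txn 4: Revenue=1036
After txn 5: Revenue=695
After txn 6: Revenue=695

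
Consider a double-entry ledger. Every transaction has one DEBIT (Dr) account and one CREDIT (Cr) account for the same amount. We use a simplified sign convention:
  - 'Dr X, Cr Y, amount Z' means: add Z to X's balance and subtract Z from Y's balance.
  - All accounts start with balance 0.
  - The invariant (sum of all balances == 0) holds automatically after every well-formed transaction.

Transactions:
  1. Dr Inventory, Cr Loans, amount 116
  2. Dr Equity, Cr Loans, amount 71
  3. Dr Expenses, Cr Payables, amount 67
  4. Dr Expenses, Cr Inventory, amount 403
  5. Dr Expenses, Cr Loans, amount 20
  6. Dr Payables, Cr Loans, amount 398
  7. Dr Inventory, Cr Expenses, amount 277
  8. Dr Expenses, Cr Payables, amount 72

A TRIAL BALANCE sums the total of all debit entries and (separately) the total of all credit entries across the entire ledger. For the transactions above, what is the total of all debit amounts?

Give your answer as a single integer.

Answer: 1424

Derivation:
Txn 1: debit+=116
Txn 2: debit+=71
Txn 3: debit+=67
Txn 4: debit+=403
Txn 5: debit+=20
Txn 6: debit+=398
Txn 7: debit+=277
Txn 8: debit+=72
Total debits = 1424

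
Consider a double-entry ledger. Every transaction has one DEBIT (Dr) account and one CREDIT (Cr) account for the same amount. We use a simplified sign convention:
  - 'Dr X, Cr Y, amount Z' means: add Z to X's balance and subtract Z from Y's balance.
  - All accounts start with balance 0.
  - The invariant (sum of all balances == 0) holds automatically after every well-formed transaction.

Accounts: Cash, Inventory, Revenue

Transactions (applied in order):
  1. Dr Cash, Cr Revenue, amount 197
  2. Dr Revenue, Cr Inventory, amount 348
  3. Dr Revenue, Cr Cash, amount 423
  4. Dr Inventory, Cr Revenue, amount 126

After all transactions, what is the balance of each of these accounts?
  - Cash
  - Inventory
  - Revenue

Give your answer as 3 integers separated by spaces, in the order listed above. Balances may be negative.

After txn 1 (Dr Cash, Cr Revenue, amount 197): Cash=197 Revenue=-197
After txn 2 (Dr Revenue, Cr Inventory, amount 348): Cash=197 Inventory=-348 Revenue=151
After txn 3 (Dr Revenue, Cr Cash, amount 423): Cash=-226 Inventory=-348 Revenue=574
After txn 4 (Dr Inventory, Cr Revenue, amount 126): Cash=-226 Inventory=-222 Revenue=448

Answer: -226 -222 448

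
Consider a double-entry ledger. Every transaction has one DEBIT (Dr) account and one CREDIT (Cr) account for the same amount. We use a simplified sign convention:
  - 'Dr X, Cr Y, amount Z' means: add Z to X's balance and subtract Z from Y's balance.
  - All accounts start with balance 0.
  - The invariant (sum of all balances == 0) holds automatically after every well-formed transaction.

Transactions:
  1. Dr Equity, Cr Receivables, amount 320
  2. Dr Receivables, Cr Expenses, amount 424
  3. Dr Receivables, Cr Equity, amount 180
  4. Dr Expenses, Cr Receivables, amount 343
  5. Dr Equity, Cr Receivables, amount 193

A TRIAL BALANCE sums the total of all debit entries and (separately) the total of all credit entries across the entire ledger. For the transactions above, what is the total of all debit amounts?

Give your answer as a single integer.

Answer: 1460

Derivation:
Txn 1: debit+=320
Txn 2: debit+=424
Txn 3: debit+=180
Txn 4: debit+=343
Txn 5: debit+=193
Total debits = 1460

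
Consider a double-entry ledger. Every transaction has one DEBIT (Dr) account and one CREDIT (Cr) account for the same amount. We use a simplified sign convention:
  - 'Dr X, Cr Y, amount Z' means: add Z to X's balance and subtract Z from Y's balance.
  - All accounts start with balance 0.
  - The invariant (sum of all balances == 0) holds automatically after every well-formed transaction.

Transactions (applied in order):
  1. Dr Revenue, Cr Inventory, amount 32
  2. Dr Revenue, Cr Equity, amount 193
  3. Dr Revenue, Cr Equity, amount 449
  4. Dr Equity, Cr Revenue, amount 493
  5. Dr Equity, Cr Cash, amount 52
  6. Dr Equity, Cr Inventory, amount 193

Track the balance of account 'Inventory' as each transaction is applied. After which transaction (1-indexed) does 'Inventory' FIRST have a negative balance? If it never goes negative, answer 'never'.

After txn 1: Inventory=-32

Answer: 1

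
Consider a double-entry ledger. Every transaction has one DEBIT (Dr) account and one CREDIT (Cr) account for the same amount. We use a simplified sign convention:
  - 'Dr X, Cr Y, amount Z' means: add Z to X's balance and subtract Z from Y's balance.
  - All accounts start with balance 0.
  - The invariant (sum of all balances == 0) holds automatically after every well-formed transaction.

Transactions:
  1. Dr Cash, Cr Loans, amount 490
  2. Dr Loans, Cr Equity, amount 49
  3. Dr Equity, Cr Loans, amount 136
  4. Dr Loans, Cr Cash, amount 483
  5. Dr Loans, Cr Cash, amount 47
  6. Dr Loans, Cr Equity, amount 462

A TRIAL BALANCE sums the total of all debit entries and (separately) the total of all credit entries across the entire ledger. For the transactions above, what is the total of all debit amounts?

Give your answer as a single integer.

Txn 1: debit+=490
Txn 2: debit+=49
Txn 3: debit+=136
Txn 4: debit+=483
Txn 5: debit+=47
Txn 6: debit+=462
Total debits = 1667

Answer: 1667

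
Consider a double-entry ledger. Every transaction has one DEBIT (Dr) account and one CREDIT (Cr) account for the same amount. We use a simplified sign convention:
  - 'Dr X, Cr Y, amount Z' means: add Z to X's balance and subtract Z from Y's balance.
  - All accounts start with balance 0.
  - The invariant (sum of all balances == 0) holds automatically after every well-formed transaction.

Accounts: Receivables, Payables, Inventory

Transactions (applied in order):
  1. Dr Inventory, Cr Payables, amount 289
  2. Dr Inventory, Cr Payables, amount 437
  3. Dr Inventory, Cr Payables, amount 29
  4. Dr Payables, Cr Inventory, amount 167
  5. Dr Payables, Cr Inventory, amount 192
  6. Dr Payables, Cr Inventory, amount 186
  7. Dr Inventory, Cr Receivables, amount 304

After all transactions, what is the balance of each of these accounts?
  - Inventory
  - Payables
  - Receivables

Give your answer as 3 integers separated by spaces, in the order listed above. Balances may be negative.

Answer: 514 -210 -304

Derivation:
After txn 1 (Dr Inventory, Cr Payables, amount 289): Inventory=289 Payables=-289
After txn 2 (Dr Inventory, Cr Payables, amount 437): Inventory=726 Payables=-726
After txn 3 (Dr Inventory, Cr Payables, amount 29): Inventory=755 Payables=-755
After txn 4 (Dr Payables, Cr Inventory, amount 167): Inventory=588 Payables=-588
After txn 5 (Dr Payables, Cr Inventory, amount 192): Inventory=396 Payables=-396
After txn 6 (Dr Payables, Cr Inventory, amount 186): Inventory=210 Payables=-210
After txn 7 (Dr Inventory, Cr Receivables, amount 304): Inventory=514 Payables=-210 Receivables=-304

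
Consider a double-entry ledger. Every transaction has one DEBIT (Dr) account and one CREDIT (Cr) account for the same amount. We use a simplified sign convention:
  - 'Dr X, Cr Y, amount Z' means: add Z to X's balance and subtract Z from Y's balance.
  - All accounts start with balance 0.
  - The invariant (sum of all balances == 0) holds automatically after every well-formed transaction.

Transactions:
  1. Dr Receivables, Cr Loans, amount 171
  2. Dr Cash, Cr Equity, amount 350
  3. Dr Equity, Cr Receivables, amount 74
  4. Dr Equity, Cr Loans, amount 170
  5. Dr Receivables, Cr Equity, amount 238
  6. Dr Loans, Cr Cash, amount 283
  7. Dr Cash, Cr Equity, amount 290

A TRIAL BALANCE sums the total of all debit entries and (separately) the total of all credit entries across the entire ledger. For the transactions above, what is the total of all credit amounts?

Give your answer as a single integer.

Txn 1: credit+=171
Txn 2: credit+=350
Txn 3: credit+=74
Txn 4: credit+=170
Txn 5: credit+=238
Txn 6: credit+=283
Txn 7: credit+=290
Total credits = 1576

Answer: 1576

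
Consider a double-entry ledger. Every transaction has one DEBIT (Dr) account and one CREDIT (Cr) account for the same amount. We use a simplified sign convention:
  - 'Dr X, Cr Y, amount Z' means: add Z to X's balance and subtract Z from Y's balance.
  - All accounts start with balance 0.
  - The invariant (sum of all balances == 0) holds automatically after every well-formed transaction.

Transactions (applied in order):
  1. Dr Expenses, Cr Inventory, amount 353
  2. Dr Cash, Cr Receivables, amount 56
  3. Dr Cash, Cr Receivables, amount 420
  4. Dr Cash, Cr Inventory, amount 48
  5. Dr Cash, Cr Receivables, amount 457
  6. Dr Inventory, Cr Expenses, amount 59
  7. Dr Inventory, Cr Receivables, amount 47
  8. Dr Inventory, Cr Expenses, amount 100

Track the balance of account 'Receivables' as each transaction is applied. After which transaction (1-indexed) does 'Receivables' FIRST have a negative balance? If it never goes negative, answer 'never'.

After txn 1: Receivables=0
After txn 2: Receivables=-56

Answer: 2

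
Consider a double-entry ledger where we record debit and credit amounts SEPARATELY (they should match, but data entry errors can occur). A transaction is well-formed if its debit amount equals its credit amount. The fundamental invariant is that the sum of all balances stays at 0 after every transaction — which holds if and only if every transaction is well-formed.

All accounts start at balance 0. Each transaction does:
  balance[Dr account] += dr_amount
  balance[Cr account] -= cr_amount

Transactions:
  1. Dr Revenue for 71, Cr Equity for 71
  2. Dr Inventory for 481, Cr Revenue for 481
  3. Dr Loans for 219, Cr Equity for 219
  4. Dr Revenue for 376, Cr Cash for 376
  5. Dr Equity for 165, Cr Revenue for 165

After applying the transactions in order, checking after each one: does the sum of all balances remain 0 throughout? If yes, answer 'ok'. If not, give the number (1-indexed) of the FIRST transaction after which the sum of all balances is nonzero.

After txn 1: dr=71 cr=71 sum_balances=0
After txn 2: dr=481 cr=481 sum_balances=0
After txn 3: dr=219 cr=219 sum_balances=0
After txn 4: dr=376 cr=376 sum_balances=0
After txn 5: dr=165 cr=165 sum_balances=0

Answer: ok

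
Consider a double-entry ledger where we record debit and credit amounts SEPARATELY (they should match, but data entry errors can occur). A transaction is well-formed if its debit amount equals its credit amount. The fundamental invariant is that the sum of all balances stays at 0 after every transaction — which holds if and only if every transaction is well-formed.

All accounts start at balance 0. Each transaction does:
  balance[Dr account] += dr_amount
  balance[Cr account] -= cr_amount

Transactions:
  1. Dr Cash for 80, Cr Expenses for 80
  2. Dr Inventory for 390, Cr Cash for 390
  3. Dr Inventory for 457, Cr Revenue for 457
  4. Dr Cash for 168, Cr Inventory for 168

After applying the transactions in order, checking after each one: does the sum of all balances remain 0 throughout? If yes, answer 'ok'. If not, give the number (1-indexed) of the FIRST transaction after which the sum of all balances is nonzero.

Answer: ok

Derivation:
After txn 1: dr=80 cr=80 sum_balances=0
After txn 2: dr=390 cr=390 sum_balances=0
After txn 3: dr=457 cr=457 sum_balances=0
After txn 4: dr=168 cr=168 sum_balances=0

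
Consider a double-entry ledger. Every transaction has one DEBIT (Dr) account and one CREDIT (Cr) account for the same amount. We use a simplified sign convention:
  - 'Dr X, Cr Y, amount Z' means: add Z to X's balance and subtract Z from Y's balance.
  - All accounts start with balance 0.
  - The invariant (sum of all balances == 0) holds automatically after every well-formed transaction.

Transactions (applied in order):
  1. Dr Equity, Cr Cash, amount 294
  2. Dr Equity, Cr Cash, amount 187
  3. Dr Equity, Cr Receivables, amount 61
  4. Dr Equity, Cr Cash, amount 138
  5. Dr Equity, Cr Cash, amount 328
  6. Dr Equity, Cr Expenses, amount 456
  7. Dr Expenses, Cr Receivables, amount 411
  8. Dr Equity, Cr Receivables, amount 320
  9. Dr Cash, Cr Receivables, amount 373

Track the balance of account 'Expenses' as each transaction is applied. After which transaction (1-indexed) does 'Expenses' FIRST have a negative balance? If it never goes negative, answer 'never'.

After txn 1: Expenses=0
After txn 2: Expenses=0
After txn 3: Expenses=0
After txn 4: Expenses=0
After txn 5: Expenses=0
After txn 6: Expenses=-456

Answer: 6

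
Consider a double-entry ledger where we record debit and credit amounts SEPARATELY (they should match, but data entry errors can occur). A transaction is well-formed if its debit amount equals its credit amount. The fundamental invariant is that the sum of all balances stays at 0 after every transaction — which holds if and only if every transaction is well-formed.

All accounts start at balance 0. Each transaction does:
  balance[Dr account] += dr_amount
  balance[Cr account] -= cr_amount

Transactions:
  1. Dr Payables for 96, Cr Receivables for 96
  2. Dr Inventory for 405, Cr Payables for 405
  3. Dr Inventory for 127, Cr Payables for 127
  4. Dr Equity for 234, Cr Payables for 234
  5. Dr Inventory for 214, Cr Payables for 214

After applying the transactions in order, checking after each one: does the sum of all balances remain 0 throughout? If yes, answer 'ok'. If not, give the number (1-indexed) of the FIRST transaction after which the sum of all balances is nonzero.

Answer: ok

Derivation:
After txn 1: dr=96 cr=96 sum_balances=0
After txn 2: dr=405 cr=405 sum_balances=0
After txn 3: dr=127 cr=127 sum_balances=0
After txn 4: dr=234 cr=234 sum_balances=0
After txn 5: dr=214 cr=214 sum_balances=0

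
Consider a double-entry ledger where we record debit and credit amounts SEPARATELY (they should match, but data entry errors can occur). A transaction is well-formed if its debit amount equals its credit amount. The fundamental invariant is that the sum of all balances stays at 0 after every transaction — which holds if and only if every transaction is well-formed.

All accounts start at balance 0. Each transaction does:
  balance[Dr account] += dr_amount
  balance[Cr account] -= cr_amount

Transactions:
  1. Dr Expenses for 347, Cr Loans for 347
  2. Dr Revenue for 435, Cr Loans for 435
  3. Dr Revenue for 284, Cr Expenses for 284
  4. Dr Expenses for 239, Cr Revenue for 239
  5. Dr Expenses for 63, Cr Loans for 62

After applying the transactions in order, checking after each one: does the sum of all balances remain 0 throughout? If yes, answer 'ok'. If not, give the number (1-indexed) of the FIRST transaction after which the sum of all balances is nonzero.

Answer: 5

Derivation:
After txn 1: dr=347 cr=347 sum_balances=0
After txn 2: dr=435 cr=435 sum_balances=0
After txn 3: dr=284 cr=284 sum_balances=0
After txn 4: dr=239 cr=239 sum_balances=0
After txn 5: dr=63 cr=62 sum_balances=1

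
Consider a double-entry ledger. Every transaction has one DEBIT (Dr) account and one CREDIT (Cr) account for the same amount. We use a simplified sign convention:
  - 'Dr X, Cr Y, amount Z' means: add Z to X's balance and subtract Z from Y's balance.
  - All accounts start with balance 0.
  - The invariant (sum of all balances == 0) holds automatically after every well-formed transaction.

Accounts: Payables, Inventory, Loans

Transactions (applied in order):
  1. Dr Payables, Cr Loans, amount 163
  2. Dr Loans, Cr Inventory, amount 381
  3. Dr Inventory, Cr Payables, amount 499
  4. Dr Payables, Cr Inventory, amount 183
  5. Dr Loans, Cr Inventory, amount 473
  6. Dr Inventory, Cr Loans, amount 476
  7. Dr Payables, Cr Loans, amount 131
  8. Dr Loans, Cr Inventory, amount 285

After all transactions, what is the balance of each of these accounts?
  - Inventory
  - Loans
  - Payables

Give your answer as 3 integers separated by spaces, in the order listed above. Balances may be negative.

Answer: -347 369 -22

Derivation:
After txn 1 (Dr Payables, Cr Loans, amount 163): Loans=-163 Payables=163
After txn 2 (Dr Loans, Cr Inventory, amount 381): Inventory=-381 Loans=218 Payables=163
After txn 3 (Dr Inventory, Cr Payables, amount 499): Inventory=118 Loans=218 Payables=-336
After txn 4 (Dr Payables, Cr Inventory, amount 183): Inventory=-65 Loans=218 Payables=-153
After txn 5 (Dr Loans, Cr Inventory, amount 473): Inventory=-538 Loans=691 Payables=-153
After txn 6 (Dr Inventory, Cr Loans, amount 476): Inventory=-62 Loans=215 Payables=-153
After txn 7 (Dr Payables, Cr Loans, amount 131): Inventory=-62 Loans=84 Payables=-22
After txn 8 (Dr Loans, Cr Inventory, amount 285): Inventory=-347 Loans=369 Payables=-22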